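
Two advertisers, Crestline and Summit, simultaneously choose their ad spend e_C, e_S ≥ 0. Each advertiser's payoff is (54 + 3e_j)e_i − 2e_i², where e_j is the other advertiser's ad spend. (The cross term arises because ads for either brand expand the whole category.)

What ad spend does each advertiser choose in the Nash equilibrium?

54

Crestline's payoff is (54 + 3e_S)e_C − 2e_C².
∂π/∂e_C = 54 + 3e_S − 4e_C = 0, so e_C = 13.5 + 0.75e_S.
By symmetry e_S = e_C; substituting into the reaction function, 0.25e_C = 13.5 and e_C = 54.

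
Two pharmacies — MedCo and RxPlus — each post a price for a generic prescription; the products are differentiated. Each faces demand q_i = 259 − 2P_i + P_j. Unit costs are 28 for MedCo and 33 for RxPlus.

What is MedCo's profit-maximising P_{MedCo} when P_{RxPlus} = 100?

MedCo's profit: π = (P_{MedCo} − 28)(259 − 2P_{MedCo} + P_{RxPlus}).
∂π/∂P_{MedCo} = 315 − 4P_{MedCo} + P_{RxPlus} = 0 ⇒ P_{MedCo} = 78.75 + 0.25P_{RxPlus}.
At P_{RxPlus} = 100: P_{MedCo} = 78.75 + 0.25·100 = 103.75.

103.75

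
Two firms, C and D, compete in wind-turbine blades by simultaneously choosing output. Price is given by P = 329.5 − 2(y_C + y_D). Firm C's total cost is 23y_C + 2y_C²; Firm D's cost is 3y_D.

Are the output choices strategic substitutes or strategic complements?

strategic substitutes

Firm C's profit: π = y_C(329.5 − 2(y_C + y_D)) − 23y_C − 2y_C².
∂π/∂y_C = 306.5 − 8y_C − 2y_D = 0, so y_C = 38.3125 − 0.25y_D.
The best-response slope dy_C/dy_D = −0.25 < 0: the reaction function is downward-sloping, so the choices are strategic substitutes.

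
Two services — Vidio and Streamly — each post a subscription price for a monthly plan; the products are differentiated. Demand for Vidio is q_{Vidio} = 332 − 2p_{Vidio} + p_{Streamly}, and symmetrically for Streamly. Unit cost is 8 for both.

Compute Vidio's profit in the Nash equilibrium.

Vidio's profit: π = (p_{Vidio} − 8)(332 − 2p_{Vidio} + p_{Streamly}).
∂π/∂p_{Vidio} = 348 − 4p_{Vidio} + p_{Streamly} = 0 ⇒ p_{Vidio} = 87 + 0.25p_{Streamly}.
Setting p_{Vidio} = p_{Streamly} in the reaction function: p_{Vidio} = 87 + 0.25p_{Vidio}, so p_{Vidio} = 87 / 0.75 = 116.
q_{Vidio} = 332 − 2·116 + 116 = 216.
Profit = (116 − 8)·216 = 23328.

23328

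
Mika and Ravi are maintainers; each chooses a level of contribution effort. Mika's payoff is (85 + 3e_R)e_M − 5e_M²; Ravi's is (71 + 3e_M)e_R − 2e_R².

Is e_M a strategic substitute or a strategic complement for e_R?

Expanding Mika's payoff: 85e_M + 3e_Re_M − 5e_M².
∂π/∂e_M = 85 + 3e_R − 10e_M = 0, so e_M = 8.5 + 0.3e_R.
The best-response slope de_M/de_R = 0.3 > 0: the reaction function is upward-sloping, so the choices are strategic complements.

strategic complements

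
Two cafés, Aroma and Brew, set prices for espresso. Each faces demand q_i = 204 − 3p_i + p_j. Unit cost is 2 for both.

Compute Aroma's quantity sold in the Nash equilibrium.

Aroma's profit: π = (p_{Aroma} − 2)(204 − 3p_{Aroma} + p_{Brew}).
∂π/∂p_{Aroma} = 210 − 6p_{Aroma} + p_{Brew} = 0 ⇒ p_{Aroma} = 35 + (1/6)p_{Brew}.
By symmetry p_{Brew} = p_{Aroma}; substituting into the reaction function, (5/6)p_{Aroma} = 35 and p_{Aroma} = 42.
q_{Aroma} = 204 − 3·42 + 42 = 120.

120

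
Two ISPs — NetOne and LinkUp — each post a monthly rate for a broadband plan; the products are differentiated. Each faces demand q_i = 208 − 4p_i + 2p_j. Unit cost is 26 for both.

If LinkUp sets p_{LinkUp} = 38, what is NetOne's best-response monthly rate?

48.5

NetOne's profit: π = (p_{NetOne} − 26)(208 − 4p_{NetOne} + 2p_{LinkUp}).
∂π/∂p_{NetOne} = 312 − 8p_{NetOne} + 2p_{LinkUp} = 0 ⇒ p_{NetOne} = 39 + 0.25p_{LinkUp}.
At p_{LinkUp} = 38: p_{NetOne} = 39 + 0.25·38 = 48.5.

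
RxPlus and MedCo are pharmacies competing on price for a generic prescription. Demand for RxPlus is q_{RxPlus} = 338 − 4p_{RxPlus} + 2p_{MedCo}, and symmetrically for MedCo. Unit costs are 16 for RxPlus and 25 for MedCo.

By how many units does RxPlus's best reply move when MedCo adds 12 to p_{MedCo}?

3

RxPlus's profit: π = (p_{RxPlus} − 16)(338 − 4p_{RxPlus} + 2p_{MedCo}).
∂π/∂p_{RxPlus} = 402 − 8p_{RxPlus} + 2p_{MedCo} = 0 ⇒ p_{RxPlus} = 50.25 + 0.25p_{MedCo}.
The reaction-function slope is 0.25, so a 12-unit rise in p_{MedCo} moves p_{RxPlus} by 0.25 × 12 = 3. RxPlus's best response rises — the actions are strategic complements.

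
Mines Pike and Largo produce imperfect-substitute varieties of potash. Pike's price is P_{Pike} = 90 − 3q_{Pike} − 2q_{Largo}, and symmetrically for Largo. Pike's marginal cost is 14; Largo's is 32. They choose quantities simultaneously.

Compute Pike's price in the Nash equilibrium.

45.875

Mine Pike's profit: π = q_{Pike}(90 − 3q_{Pike} − 2q_{Largo}) − 14q_{Pike}.
∂π/∂q_{Pike} = 76 − 6q_{Pike} − 2q_{Largo} = 0 ⇒ q_{Pike} = 38/3 − (1/3)q_{Largo}.
Similarly q_{Largo} = 29/3 − (1/3)q_{Pike}.
Solving the two reaction functions simultaneously: (1 − (−1/3)(−1/3))q_{Pike} = 38/3 − (1/3)·(29/3), so (8/9)q_{Pike} = 85/9 and q_{Pike} = 10.625.
Then q_{Largo} = 29/3 − (1/3)·10.625 = 6.125.
P_{Pike} = 90 − 3·10.625 − 2·6.125 = 45.875.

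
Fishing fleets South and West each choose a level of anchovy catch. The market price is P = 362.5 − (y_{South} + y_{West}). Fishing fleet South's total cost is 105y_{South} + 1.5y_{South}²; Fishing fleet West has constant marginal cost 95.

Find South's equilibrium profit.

1890.625

Fishing fleet South's profit: π = y_{South}(362.5 − (y_{South} + y_{West})) − 105y_{South} − 1.5y_{South}².
∂π/∂y_{South} = 257.5 − 5y_{South} − y_{West} = 0, so y_{South} = 51.5 − 0.2y_{West}.
For West: ∂π/∂y_{West} = 267.5 − 2y_{West} − y_{South} = 0 ⇒ y_{West} = 133.75 − 0.5y_{South}.
Plugging y_{West} into South's best response: y_{South} = 51.5 − 0.2(133.75 − 0.5y_{South}) ⇒ 0.9y_{South} = 24.75, so y_{South} = 27.5.
Then y_{West} = 133.75 − 0.5·27.5 = 120.
Price P = 362.5 − 147.5 = 215.
South's profit: (215 − 105)·27.5 − 1.5(27.5)² = 1890.625.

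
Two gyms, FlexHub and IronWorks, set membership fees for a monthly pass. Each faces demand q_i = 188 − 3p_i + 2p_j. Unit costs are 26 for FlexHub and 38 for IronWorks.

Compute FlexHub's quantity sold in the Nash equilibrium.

128.25

FlexHub's profit: π = (p_{FlexHub} − 26)(188 − 3p_{FlexHub} + 2p_{IronWorks}).
∂π/∂p_{FlexHub} = 266 − 6p_{FlexHub} + 2p_{IronWorks} = 0 ⇒ p_{FlexHub} = 133/3 + (1/3)p_{IronWorks}.
Similarly p_{IronWorks} = 151/3 + (1/3)p_{FlexHub}.
Substituting the second reaction function into the first: p_{FlexHub} = 133/3 + (1/3)(151/3 + (1/3)p_{FlexHub}), which gives (8/9)p_{FlexHub} = 550/9 ⇒ p_{FlexHub} = 68.75.
Then p_{IronWorks} = 151/3 + (1/3)·68.75 = 73.25.
q_{FlexHub} = 188 − 3·68.75 + 2·73.25 = 128.25.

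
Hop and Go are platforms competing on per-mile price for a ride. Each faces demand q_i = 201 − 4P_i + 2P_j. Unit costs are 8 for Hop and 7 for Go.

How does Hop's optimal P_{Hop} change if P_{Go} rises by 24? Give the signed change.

6

Hop's profit: π = (P_{Hop} − 8)(201 − 4P_{Hop} + 2P_{Go}).
∂π/∂P_{Hop} = 233 − 8P_{Hop} + 2P_{Go} = 0 ⇒ P_{Hop} = 29.125 + 0.25P_{Go}.
The reaction-function slope is 0.25, so a 24-unit rise in P_{Go} moves P_{Hop} by 0.25 × 24 = 6. Hop's best response rises — the actions are strategic complements.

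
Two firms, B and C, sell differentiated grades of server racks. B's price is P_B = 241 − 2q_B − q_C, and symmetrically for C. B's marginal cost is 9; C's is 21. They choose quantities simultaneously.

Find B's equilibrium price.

103.4

Firm B's profit: π = q_B(241 − 2q_B − q_C) − 9q_B.
∂π/∂q_B = 232 − 4q_B − q_C = 0 ⇒ q_B = 58 − 0.25q_C.
Similarly q_C = 55 − 0.25q_B.
Substituting the second reaction function into the first: q_B = 58 − 0.25(55 − 0.25q_B), which gives 0.9375q_B = 44.25 ⇒ q_B = 47.2.
Then q_C = 55 − 0.25·47.2 = 43.2.
P_B = 241 − 2·47.2 − 43.2 = 103.4.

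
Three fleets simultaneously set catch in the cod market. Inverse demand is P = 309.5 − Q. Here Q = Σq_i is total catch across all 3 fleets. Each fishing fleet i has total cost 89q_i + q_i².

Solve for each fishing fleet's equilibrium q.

36.75

A representative fishing fleet's profit is π_i = q_i(309.5 − Q) − 89q_i − q_i², with Q = q_i + Σ_{j≠i} q_j.
First-order condition: 220.5 − 4q_i − Σ_{j≠i} q_j = 0.
Imposing symmetry (q_j = q for all j) turns Σ_{j≠i} q_j into 2q, so 220.5 = 6q and q = 36.75.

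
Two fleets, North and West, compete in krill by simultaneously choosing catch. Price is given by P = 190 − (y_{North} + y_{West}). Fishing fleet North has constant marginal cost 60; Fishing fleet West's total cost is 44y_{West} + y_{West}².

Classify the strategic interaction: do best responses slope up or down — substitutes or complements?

strategic substitutes

Fishing fleet North's profit: π = y_{North}(190 − (y_{North} + y_{West})) − 60y_{North}.
∂π/∂y_{North} = 130 − 2y_{North} − y_{West} = 0, so y_{North} = 65 − 0.5y_{West}.
The best-response slope dy_{North}/dy_{West} = −0.5 < 0: the reaction function is downward-sloping, so the choices are strategic substitutes.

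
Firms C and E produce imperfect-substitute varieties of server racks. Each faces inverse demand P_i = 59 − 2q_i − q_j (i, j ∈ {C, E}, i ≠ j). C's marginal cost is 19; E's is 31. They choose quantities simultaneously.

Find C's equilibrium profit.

Firm C's profit: π = q_C(59 − 2q_C − q_E) − 19q_C.
∂π/∂q_C = 40 − 4q_C − q_E = 0 ⇒ q_C = 10 − 0.25q_E.
Similarly q_E = 7 − 0.25q_C.
Solving the two reaction functions simultaneously: (1 − (−0.25)(−0.25))q_C = 10 − 0.25·7, so 0.9375q_C = 8.25 and q_C = 8.8.
Then q_E = 7 − 0.25·8.8 = 4.8.
P_C = 59 − 2·8.8 − 4.8 = 36.6.
Profit = (36.6 − 19)·8.8 = 154.88.

154.88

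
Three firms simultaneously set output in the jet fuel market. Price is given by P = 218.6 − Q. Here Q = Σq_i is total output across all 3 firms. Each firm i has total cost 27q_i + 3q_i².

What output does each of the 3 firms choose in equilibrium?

A representative firm's profit is π_i = q_i(218.6 − Q) − 27q_i − 3q_i², with Q = q_i + Σ_{j≠i} q_j.
First-order condition: 191.6 − 8q_i − Σ_{j≠i} q_j = 0.
In a symmetric equilibrium every firm chooses the same q, so Σ_{j≠i} q_j = 2q. The condition becomes 191.6 − 10q = 0, giving q = 191.6/10 = 19.16.

19.16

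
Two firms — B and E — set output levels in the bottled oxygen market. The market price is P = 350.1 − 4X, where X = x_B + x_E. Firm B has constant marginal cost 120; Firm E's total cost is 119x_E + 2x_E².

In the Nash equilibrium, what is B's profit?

2108.6464

Firm B's profit: π = x_B(350.1 − 4(x_B + x_E)) − 120x_B.
∂π/∂x_B = 230.1 − 8x_B − 4x_E = 0, so x_B = 28.7625 − 0.5x_E.
For E: ∂π/∂x_E = 231.1 − 12x_E − 4x_B = 0 ⇒ x_E = 2311/120 − (1/3)x_B.
Plugging x_E into B's best response: x_B = 28.7625 − 0.5(2311/120 − (1/3)x_B) ⇒ (5/6)x_B = 287/15, so x_B = 22.96.
Then x_E = 2311/120 − (1/3)·22.96 = 11.605.
Price P = 350.1 − 4·34.565 = 211.84.
B's profit: (211.84 − 120)·22.96 = 2108.6464.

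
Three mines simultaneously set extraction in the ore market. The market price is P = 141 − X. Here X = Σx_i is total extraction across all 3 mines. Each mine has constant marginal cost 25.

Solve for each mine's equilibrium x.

29

A representative mine's profit is π_i = x_i(141 − X) − 25x_i, with X = x_i + Σ_{j≠i} x_j.
First-order condition: 116 − 2x_i − Σ_{j≠i} x_j = 0.
Imposing symmetry (x_j = x for all j) turns Σ_{j≠i} x_j into 2x, so 116 = 4x and x = 29.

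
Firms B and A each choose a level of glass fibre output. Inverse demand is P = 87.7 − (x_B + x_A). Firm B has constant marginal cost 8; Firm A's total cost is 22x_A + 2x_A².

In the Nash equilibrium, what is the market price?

45.5

Firm B's profit: π = x_B(87.7 − (x_B + x_A)) − 8x_B.
∂π/∂x_B = 79.7 − 2x_B − x_A = 0, so x_B = 39.85 − 0.5x_A.
For A: ∂π/∂x_A = 65.7 − 6x_A − x_B = 0 ⇒ x_A = 10.95 − (1/6)x_B.
Plugging x_A into B's best response: x_B = 39.85 − 0.5(10.95 − (1/6)x_B) ⇒ (11/12)x_B = 34.375, so x_B = 37.5.
Then x_A = 10.95 − (1/6)·37.5 = 4.7.
Equilibrium price: P = 87.7 − 42.2 = 45.5.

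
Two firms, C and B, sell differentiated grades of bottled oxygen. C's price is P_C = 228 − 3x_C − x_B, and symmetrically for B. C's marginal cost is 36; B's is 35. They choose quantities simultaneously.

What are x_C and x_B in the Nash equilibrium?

Firm C's profit: π = x_C(228 − 3x_C − x_B) − 36x_C.
∂π/∂x_C = 192 − 6x_C − x_B = 0 ⇒ x_C = 32 − (1/6)x_B.
Similarly x_B = 193/6 − (1/6)x_C.
Plugging x_B into C's best response: x_C = 32 − (1/6)(193/6 − (1/6)x_C) ⇒ (35/36)x_C = 959/36, so x_C = 27.4.
Then x_B = 193/6 − (1/6)·27.4 = 27.6.

27.4, 27.6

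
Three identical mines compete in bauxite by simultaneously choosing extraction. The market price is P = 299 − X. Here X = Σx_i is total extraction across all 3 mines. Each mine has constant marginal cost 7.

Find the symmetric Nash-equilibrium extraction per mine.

73

A representative mine's profit is π_i = x_i(299 − X) − 7x_i, with X = x_i + Σ_{j≠i} x_j.
First-order condition: 292 − 2x_i − Σ_{j≠i} x_j = 0.
Imposing symmetry (x_j = x for all j) turns Σ_{j≠i} x_j into 2x, so 292 = 4x and x = 73.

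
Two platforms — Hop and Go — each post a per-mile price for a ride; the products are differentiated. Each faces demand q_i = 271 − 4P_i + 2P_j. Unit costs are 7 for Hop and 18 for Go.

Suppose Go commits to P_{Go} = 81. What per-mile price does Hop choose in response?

Hop's profit: π = (P_{Hop} − 7)(271 − 4P_{Hop} + 2P_{Go}).
∂π/∂P_{Hop} = 299 − 8P_{Hop} + 2P_{Go} = 0 ⇒ P_{Hop} = 37.375 + 0.25P_{Go}.
At P_{Go} = 81: P_{Hop} = 37.375 + 0.25·81 = 57.625.

57.625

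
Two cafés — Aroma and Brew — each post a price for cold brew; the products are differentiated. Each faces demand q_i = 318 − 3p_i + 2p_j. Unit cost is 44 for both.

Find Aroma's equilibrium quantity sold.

Aroma's profit: π = (p_{Aroma} − 44)(318 − 3p_{Aroma} + 2p_{Brew}).
∂π/∂p_{Aroma} = 450 − 6p_{Aroma} + 2p_{Brew} = 0 ⇒ p_{Aroma} = 75 + (1/3)p_{Brew}.
The game is symmetric, so in equilibrium p_{Brew} = p_{Aroma}: the reaction function gives (2/3)p_{Aroma} = 75, hence p_{Aroma} = 112.5.
q_{Aroma} = 318 − 3·112.5 + 2·112.5 = 205.5.

205.5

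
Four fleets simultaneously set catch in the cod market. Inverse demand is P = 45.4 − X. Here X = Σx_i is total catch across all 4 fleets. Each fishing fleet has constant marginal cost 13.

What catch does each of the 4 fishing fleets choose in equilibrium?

A representative fishing fleet's profit is π_i = x_i(45.4 − X) − 13x_i, with X = x_i + Σ_{j≠i} x_j.
First-order condition: 32.4 − 2x_i − Σ_{j≠i} x_j = 0.
Imposing symmetry (x_j = x for all j) turns Σ_{j≠i} x_j into 3x, so 32.4 = 5x and x = 6.48.

6.48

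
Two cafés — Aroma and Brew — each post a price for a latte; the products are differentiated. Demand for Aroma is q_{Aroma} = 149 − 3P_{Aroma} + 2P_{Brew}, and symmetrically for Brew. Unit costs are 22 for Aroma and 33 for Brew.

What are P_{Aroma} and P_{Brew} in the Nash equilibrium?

55.8125, 59.9375

Aroma's profit: π = (P_{Aroma} − 22)(149 − 3P_{Aroma} + 2P_{Brew}).
∂π/∂P_{Aroma} = 215 − 6P_{Aroma} + 2P_{Brew} = 0 ⇒ P_{Aroma} = 215/6 + (1/3)P_{Brew}.
Similarly P_{Brew} = 124/3 + (1/3)P_{Aroma}.
Solving the two reaction functions simultaneously: (1 − (1/3)(1/3))P_{Aroma} = 215/6 + (1/3)·(124/3), so (8/9)P_{Aroma} = 893/18 and P_{Aroma} = 55.8125.
Then P_{Brew} = 124/3 + (1/3)·55.8125 = 59.9375.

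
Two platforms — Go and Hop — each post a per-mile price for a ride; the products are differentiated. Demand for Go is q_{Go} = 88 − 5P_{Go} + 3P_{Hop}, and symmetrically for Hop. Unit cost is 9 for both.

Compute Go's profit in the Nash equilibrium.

Go's profit: π = (P_{Go} − 9)(88 − 5P_{Go} + 3P_{Hop}).
∂π/∂P_{Go} = 133 − 10P_{Go} + 3P_{Hop} = 0 ⇒ P_{Go} = 13.3 + 0.3P_{Hop}.
By symmetry P_{Hop} = P_{Go}; substituting into the reaction function, 0.7P_{Go} = 13.3 and P_{Go} = 19.
q_{Go} = 88 − 5·19 + 3·19 = 50.
Profit = (19 − 9)·50 = 500.

500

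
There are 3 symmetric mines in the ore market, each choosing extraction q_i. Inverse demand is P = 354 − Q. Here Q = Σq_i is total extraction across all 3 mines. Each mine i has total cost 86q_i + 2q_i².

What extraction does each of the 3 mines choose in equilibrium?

33.5

A representative mine's profit is π_i = q_i(354 − Q) − 86q_i − 2q_i², with Q = q_i + Σ_{j≠i} q_j.
First-order condition: 268 − 6q_i − Σ_{j≠i} q_j = 0.
With identical mines, set every q_j = q: then 268 − 6q − 2q = 0, i.e. q = 268/8 = 33.5.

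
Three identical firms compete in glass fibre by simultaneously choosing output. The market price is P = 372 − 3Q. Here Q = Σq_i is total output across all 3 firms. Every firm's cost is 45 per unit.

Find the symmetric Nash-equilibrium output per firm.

27.25

A representative firm's profit is π_i = q_i(372 − 3Q) − 45q_i, with Q = q_i + Σ_{j≠i} q_j.
First-order condition: 327 − 6q_i − 3Σ_{j≠i} q_j = 0.
Imposing symmetry (q_j = q for all j) turns Σ_{j≠i} q_j into 2q, so 327 = 12q and q = 27.25.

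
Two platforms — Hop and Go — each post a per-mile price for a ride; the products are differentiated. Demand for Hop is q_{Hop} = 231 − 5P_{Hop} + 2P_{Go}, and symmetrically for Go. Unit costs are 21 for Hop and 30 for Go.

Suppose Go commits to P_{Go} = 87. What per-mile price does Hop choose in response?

Hop's profit: π = (P_{Hop} − 21)(231 − 5P_{Hop} + 2P_{Go}).
∂π/∂P_{Hop} = 336 − 10P_{Hop} + 2P_{Go} = 0 ⇒ P_{Hop} = 33.6 + 0.2P_{Go}.
At P_{Go} = 87: P_{Hop} = 33.6 + 0.2·87 = 51.

51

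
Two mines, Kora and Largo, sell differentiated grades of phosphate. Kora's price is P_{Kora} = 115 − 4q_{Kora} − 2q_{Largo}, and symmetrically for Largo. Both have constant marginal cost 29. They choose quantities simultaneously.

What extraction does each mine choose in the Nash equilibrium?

8.6

Mine Kora's profit: π = q_{Kora}(115 − 4q_{Kora} − 2q_{Largo}) − 29q_{Kora}.
∂π/∂q_{Kora} = 86 − 8q_{Kora} − 2q_{Largo} = 0 ⇒ q_{Kora} = 10.75 − 0.25q_{Largo}.
By symmetry q_{Largo} = q_{Kora}; substituting into the reaction function, 1.25q_{Kora} = 10.75 and q_{Kora} = 8.6.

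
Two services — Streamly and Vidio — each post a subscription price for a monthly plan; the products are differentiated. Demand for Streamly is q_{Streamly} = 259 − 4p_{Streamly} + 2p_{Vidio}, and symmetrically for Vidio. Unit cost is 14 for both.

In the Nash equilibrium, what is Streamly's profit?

Streamly's profit: π = (p_{Streamly} − 14)(259 − 4p_{Streamly} + 2p_{Vidio}).
∂π/∂p_{Streamly} = 315 − 8p_{Streamly} + 2p_{Vidio} = 0 ⇒ p_{Streamly} = 39.375 + 0.25p_{Vidio}.
Setting p_{Streamly} = p_{Vidio} in the reaction function: p_{Streamly} = 39.375 + 0.25p_{Streamly}, so p_{Streamly} = 39.375 / 0.75 = 52.5.
q_{Streamly} = 259 − 4·52.5 + 2·52.5 = 154.
Profit = (52.5 − 14)·154 = 5929.

5929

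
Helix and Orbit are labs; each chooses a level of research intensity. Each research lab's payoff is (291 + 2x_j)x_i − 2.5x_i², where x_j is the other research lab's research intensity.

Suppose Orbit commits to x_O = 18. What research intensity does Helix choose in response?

65.4

Helix's payoff is (291 + 2x_O)x_H − 2.5x_H².
∂π/∂x_H = 291 + 2x_O − 5x_H = 0, so x_H = 58.2 + 0.4x_O.
At x_O = 18: x_H = 58.2 + 0.4·18 = 65.4.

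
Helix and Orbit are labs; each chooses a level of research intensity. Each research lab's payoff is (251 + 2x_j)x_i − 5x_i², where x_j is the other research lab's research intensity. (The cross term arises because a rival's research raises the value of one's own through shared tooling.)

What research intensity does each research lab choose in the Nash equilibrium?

Helix's payoff is (251 + 2x_O)x_H − 5x_H².
∂π/∂x_H = 251 + 2x_O − 10x_H = 0, so x_H = 25.1 + 0.2x_O.
The game is symmetric, so in equilibrium x_O = x_H: the reaction function gives 0.8x_H = 25.1, hence x_H = 31.375.

31.375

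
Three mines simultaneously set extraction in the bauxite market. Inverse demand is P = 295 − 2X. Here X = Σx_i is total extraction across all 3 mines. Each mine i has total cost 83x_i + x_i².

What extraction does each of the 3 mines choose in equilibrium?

A representative mine's profit is π_i = x_i(295 − 2X) − 83x_i − x_i², with X = x_i + Σ_{j≠i} x_j.
First-order condition: 212 − 6x_i − 2Σ_{j≠i} x_j = 0.
With identical mines, set every x_j = x: then 212 − 6x − 4x = 0, i.e. x = 212/10 = 21.2.

21.2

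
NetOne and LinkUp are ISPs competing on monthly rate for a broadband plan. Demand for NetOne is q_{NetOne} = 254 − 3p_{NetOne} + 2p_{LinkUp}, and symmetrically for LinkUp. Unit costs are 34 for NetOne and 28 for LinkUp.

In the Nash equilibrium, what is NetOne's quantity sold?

NetOne's profit: π = (p_{NetOne} − 34)(254 − 3p_{NetOne} + 2p_{LinkUp}).
∂π/∂p_{NetOne} = 356 − 6p_{NetOne} + 2p_{LinkUp} = 0 ⇒ p_{NetOne} = 178/3 + (1/3)p_{LinkUp}.
Similarly p_{LinkUp} = 169/3 + (1/3)p_{NetOne}.
Solving the two reaction functions simultaneously: (1 − (1/3)(1/3))p_{NetOne} = 178/3 + (1/3)·(169/3), so (8/9)p_{NetOne} = 703/9 and p_{NetOne} = 87.875.
Then p_{LinkUp} = 169/3 + (1/3)·87.875 = 85.625.
q_{NetOne} = 254 − 3·87.875 + 2·85.625 = 161.625.

161.625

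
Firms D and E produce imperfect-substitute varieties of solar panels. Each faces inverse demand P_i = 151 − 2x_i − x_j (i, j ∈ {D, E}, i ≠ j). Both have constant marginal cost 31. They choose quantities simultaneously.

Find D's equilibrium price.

Firm D's profit: π = x_D(151 − 2x_D − x_E) − 31x_D.
∂π/∂x_D = 120 − 4x_D − x_E = 0 ⇒ x_D = 30 − 0.25x_E.
The game is symmetric, so in equilibrium x_E = x_D: the reaction function gives 1.25x_D = 30, hence x_D = 24.
P_D = 151 − 2·24 − 24 = 79.

79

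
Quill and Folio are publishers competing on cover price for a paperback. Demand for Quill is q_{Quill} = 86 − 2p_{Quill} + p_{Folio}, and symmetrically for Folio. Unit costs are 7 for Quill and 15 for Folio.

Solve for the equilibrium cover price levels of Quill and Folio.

Quill's profit: π = (p_{Quill} − 7)(86 − 2p_{Quill} + p_{Folio}).
∂π/∂p_{Quill} = 100 − 4p_{Quill} + p_{Folio} = 0 ⇒ p_{Quill} = 25 + 0.25p_{Folio}.
Similarly p_{Folio} = 29 + 0.25p_{Quill}.
Substituting the second reaction function into the first: p_{Quill} = 25 + 0.25(29 + 0.25p_{Quill}), which gives 0.9375p_{Quill} = 32.25 ⇒ p_{Quill} = 34.4.
Then p_{Folio} = 29 + 0.25·34.4 = 37.6.

34.4, 37.6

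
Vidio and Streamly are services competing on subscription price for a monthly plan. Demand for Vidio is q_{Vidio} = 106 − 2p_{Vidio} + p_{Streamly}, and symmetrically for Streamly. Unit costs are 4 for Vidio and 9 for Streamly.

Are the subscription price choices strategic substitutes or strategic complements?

Vidio's profit: π = (p_{Vidio} − 4)(106 − 2p_{Vidio} + p_{Streamly}).
∂π/∂p_{Vidio} = 114 − 4p_{Vidio} + p_{Streamly} = 0 ⇒ p_{Vidio} = 28.5 + 0.25p_{Streamly}.
The best-response slope dp_{Vidio}/dp_{Streamly} = 0.25 > 0: the reaction function is upward-sloping, so the choices are strategic complements.

strategic complements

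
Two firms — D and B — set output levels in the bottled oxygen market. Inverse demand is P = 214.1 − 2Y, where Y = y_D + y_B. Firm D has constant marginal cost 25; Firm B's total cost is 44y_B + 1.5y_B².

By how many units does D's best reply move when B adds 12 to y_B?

Firm D's profit: π = y_D(214.1 − 2(y_D + y_B)) − 25y_D.
∂π/∂y_D = 189.1 − 4y_D − 2y_B = 0, so y_D = 47.275 − 0.5y_B.
The reaction-function slope is −0.5, so a 12-unit rise in y_B moves y_D by −0.5 × 12 = −6. D's best response falls — the actions are strategic substitutes.

-6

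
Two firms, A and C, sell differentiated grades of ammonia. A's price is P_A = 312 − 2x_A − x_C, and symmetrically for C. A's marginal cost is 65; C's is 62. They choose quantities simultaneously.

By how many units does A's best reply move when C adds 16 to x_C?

Firm A's profit: π = x_A(312 − 2x_A − x_C) − 65x_A.
∂π/∂x_A = 247 − 4x_A − x_C = 0 ⇒ x_A = 61.75 − 0.25x_C.
The reaction-function slope is −0.25, so a 16-unit rise in x_C moves x_A by −0.25 × 16 = −4. A's best response falls — the actions are strategic substitutes.

-4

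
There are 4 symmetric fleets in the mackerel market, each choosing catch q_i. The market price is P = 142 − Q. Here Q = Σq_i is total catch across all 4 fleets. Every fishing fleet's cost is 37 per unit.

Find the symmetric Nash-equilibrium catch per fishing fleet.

A representative fishing fleet's profit is π_i = q_i(142 − Q) − 37q_i, with Q = q_i + Σ_{j≠i} q_j.
First-order condition: 105 − 2q_i − Σ_{j≠i} q_j = 0.
Imposing symmetry (q_j = q for all j) turns Σ_{j≠i} q_j into 3q, so 105 = 5q and q = 21.

21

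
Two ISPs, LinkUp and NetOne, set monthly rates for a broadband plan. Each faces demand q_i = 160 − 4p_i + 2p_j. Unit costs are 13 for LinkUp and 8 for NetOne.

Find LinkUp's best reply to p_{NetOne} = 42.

LinkUp's profit: π = (p_{LinkUp} − 13)(160 − 4p_{LinkUp} + 2p_{NetOne}).
∂π/∂p_{LinkUp} = 212 − 8p_{LinkUp} + 2p_{NetOne} = 0 ⇒ p_{LinkUp} = 26.5 + 0.25p_{NetOne}.
At p_{NetOne} = 42: p_{LinkUp} = 26.5 + 0.25·42 = 37.

37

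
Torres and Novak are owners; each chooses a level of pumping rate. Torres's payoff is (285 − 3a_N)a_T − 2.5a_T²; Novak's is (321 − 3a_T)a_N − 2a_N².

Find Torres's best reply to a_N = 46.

29.4

Expanding Torres's payoff: 285a_T − 3a_Na_T − 2.5a_T².
∂π/∂a_T = 285 − 3a_N − 5a_T = 0, so a_T = 57 − 0.6a_N.
At a_N = 46: a_T = 57 − 0.6·46 = 29.4.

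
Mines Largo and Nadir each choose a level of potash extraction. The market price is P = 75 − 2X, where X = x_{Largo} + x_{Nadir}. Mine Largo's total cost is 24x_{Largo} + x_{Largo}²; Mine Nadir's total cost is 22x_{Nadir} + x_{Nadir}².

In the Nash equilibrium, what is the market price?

Mine Largo's profit: π = x_{Largo}(75 − 2(x_{Largo} + x_{Nadir})) − 24x_{Largo} − x_{Largo}².
∂π/∂x_{Largo} = 51 − 6x_{Largo} − 2x_{Nadir} = 0, so x_{Largo} = 8.5 − (1/3)x_{Nadir}.
By the same steps for Nadir: x_{Nadir} = 53/6 − (1/3)x_{Largo}.
Plugging x_{Nadir} into Largo's best response: x_{Largo} = 8.5 − (1/3)(53/6 − (1/3)x_{Largo}) ⇒ (8/9)x_{Largo} = 50/9, so x_{Largo} = 6.25.
Then x_{Nadir} = 53/6 − (1/3)·6.25 = 6.75.
Equilibrium price: P = 75 − 2·13 = 49.

49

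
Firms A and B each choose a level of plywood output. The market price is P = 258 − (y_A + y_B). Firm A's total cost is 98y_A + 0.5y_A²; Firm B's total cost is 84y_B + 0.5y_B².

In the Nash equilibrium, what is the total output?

Firm A's profit: π = y_A(258 − (y_A + y_B)) − 98y_A − 0.5y_A².
∂π/∂y_A = 160 − 3y_A − y_B = 0, so y_A = 160/3 − (1/3)y_B.
By the same steps for B: y_B = 58 − (1/3)y_A.
Solving the two reaction functions simultaneously: (1 − (−1/3)(−1/3))y_A = 160/3 − (1/3)·58, so (8/9)y_A = 34 and y_A = 38.25.
Then y_B = 58 − (1/3)·38.25 = 45.25.
Total output: 38.25 + 45.25 = 83.5.

83.5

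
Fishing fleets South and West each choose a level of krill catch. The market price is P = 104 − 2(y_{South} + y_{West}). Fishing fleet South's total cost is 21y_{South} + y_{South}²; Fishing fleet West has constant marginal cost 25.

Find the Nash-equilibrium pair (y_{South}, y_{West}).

8.7, 15.4

Fishing fleet South's profit: π = y_{South}(104 − 2(y_{South} + y_{West})) − 21y_{South} − y_{South}².
∂π/∂y_{South} = 83 − 6y_{South} − 2y_{West} = 0, so y_{South} = 83/6 − (1/3)y_{West}.
For West: ∂π/∂y_{West} = 79 − 4y_{West} − 2y_{South} = 0 ⇒ y_{West} = 19.75 − 0.5y_{South}.
Solving the two reaction functions simultaneously: (1 − (−1/3)(−0.5))y_{South} = 83/6 − (1/3)·19.75, so (5/6)y_{South} = 7.25 and y_{South} = 8.7.
Then y_{West} = 19.75 − 0.5·8.7 = 15.4.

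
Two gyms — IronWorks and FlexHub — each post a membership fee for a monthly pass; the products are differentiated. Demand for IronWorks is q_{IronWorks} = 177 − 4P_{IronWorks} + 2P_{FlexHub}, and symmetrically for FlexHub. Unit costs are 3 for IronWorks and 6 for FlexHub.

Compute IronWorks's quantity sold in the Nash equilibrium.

115.6

IronWorks's profit: π = (P_{IronWorks} − 3)(177 − 4P_{IronWorks} + 2P_{FlexHub}).
∂π/∂P_{IronWorks} = 189 − 8P_{IronWorks} + 2P_{FlexHub} = 0 ⇒ P_{IronWorks} = 23.625 + 0.25P_{FlexHub}.
Similarly P_{FlexHub} = 25.125 + 0.25P_{IronWorks}.
Substituting the second reaction function into the first: P_{IronWorks} = 23.625 + 0.25(25.125 + 0.25P_{IronWorks}), which gives 0.9375P_{IronWorks} = 957/32 ⇒ P_{IronWorks} = 31.9.
Then P_{FlexHub} = 25.125 + 0.25·31.9 = 33.1.
q_{IronWorks} = 177 − 4·31.9 + 2·33.1 = 115.6.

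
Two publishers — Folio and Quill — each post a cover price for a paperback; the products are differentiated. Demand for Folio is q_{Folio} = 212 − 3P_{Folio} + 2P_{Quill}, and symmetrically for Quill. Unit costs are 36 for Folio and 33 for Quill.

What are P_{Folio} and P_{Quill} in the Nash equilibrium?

Folio's profit: π = (P_{Folio} − 36)(212 − 3P_{Folio} + 2P_{Quill}).
∂π/∂P_{Folio} = 320 − 6P_{Folio} + 2P_{Quill} = 0 ⇒ P_{Folio} = 160/3 + (1/3)P_{Quill}.
Similarly P_{Quill} = 311/6 + (1/3)P_{Folio}.
Plugging P_{Quill} into Folio's best response: P_{Folio} = 160/3 + (1/3)(311/6 + (1/3)P_{Folio}) ⇒ (8/9)P_{Folio} = 1271/18, so P_{Folio} = 79.4375.
Then P_{Quill} = 311/6 + (1/3)·79.4375 = 78.3125.

79.4375, 78.3125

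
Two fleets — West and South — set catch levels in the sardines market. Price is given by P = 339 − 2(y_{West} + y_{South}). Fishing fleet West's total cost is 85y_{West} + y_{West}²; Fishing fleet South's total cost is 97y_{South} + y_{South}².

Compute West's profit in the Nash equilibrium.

3168.75

Fishing fleet West's profit: π = y_{West}(339 − 2(y_{West} + y_{South})) − 85y_{West} − y_{West}².
∂π/∂y_{West} = 254 − 6y_{West} − 2y_{South} = 0, so y_{West} = 127/3 − (1/3)y_{South}.
By the same steps for South: y_{South} = 121/3 − (1/3)y_{West}.
Solving the two reaction functions simultaneously: (1 − (−1/3)(−1/3))y_{West} = 127/3 − (1/3)·(121/3), so (8/9)y_{West} = 260/9 and y_{West} = 32.5.
Then y_{South} = 121/3 − (1/3)·32.5 = 29.5.
Price P = 339 − 2·62 = 215.
West's profit: (215 − 85)·32.5 − (32.5)² = 3168.75.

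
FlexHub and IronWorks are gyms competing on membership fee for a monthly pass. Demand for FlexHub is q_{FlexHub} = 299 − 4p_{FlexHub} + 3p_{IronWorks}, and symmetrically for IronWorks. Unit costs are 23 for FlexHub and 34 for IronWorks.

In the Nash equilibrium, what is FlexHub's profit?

13271.04

FlexHub's profit: π = (p_{FlexHub} − 23)(299 − 4p_{FlexHub} + 3p_{IronWorks}).
∂π/∂p_{FlexHub} = 391 − 8p_{FlexHub} + 3p_{IronWorks} = 0 ⇒ p_{FlexHub} = 48.875 + 0.375p_{IronWorks}.
Similarly p_{IronWorks} = 54.375 + 0.375p_{FlexHub}.
Plugging p_{IronWorks} into FlexHub's best response: p_{FlexHub} = 48.875 + 0.375(54.375 + 0.375p_{FlexHub}) ⇒ (55/64)p_{FlexHub} = 4433/64, so p_{FlexHub} = 80.6.
Then p_{IronWorks} = 54.375 + 0.375·80.6 = 84.6.
q_{FlexHub} = 299 − 4·80.6 + 3·84.6 = 230.4.
Profit = (80.6 − 23)·230.4 = 13271.04.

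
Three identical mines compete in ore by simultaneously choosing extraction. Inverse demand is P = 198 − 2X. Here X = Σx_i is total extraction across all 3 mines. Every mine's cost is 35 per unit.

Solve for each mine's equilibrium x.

A representative mine's profit is π_i = x_i(198 − 2X) − 35x_i, with X = x_i + Σ_{j≠i} x_j.
First-order condition: 163 − 4x_i − 2Σ_{j≠i} x_j = 0.
Imposing symmetry (x_j = x for all j) turns Σ_{j≠i} x_j into 2x, so 163 = 8x and x = 20.375.

20.375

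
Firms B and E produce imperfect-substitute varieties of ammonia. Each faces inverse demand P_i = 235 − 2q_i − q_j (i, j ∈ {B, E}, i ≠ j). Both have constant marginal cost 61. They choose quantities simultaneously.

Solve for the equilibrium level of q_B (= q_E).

34.8

Firm B's profit: π = q_B(235 − 2q_B − q_E) − 61q_B.
∂π/∂q_B = 174 − 4q_B − q_E = 0 ⇒ q_B = 43.5 − 0.25q_E.
The game is symmetric, so in equilibrium q_E = q_B: the reaction function gives 1.25q_B = 43.5, hence q_B = 34.8.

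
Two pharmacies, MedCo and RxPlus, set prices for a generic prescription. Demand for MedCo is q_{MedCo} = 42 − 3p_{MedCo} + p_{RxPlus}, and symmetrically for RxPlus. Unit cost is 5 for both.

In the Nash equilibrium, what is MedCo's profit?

MedCo's profit: π = (p_{MedCo} − 5)(42 − 3p_{MedCo} + p_{RxPlus}).
∂π/∂p_{MedCo} = 57 − 6p_{MedCo} + p_{RxPlus} = 0 ⇒ p_{MedCo} = 9.5 + (1/6)p_{RxPlus}.
By symmetry p_{RxPlus} = p_{MedCo}; substituting into the reaction function, (5/6)p_{MedCo} = 9.5 and p_{MedCo} = 11.4.
q_{MedCo} = 42 − 3·11.4 + 11.4 = 19.2.
Profit = (11.4 − 5)·19.2 = 122.88.

122.88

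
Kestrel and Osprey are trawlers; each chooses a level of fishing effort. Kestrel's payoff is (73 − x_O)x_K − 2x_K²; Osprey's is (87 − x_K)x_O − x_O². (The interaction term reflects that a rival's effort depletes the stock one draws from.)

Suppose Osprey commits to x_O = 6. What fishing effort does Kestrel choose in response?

Expanding Kestrel's payoff: 73x_K − x_Ox_K − 2x_K².
∂π/∂x_K = 73 − x_O − 4x_K = 0, so x_K = 18.25 − 0.25x_O.
At x_O = 6: x_K = 18.25 − 0.25·6 = 16.75.

16.75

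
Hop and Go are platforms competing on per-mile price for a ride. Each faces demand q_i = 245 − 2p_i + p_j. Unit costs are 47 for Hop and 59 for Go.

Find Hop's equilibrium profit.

9139.52

Hop's profit: π = (p_{Hop} − 47)(245 − 2p_{Hop} + p_{Go}).
∂π/∂p_{Hop} = 339 − 4p_{Hop} + p_{Go} = 0 ⇒ p_{Hop} = 84.75 + 0.25p_{Go}.
Similarly p_{Go} = 90.75 + 0.25p_{Hop}.
Substituting the second reaction function into the first: p_{Hop} = 84.75 + 0.25(90.75 + 0.25p_{Hop}), which gives 0.9375p_{Hop} = 107.4375 ⇒ p_{Hop} = 114.6.
Then p_{Go} = 90.75 + 0.25·114.6 = 119.4.
q_{Hop} = 245 − 2·114.6 + 119.4 = 135.2.
Profit = (114.6 − 47)·135.2 = 9139.52.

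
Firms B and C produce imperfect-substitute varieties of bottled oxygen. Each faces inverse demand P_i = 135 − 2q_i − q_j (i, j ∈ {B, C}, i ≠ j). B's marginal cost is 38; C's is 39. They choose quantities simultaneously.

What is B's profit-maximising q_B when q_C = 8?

Firm B's profit: π = q_B(135 − 2q_B − q_C) − 38q_B.
∂π/∂q_B = 97 − 4q_B − q_C = 0 ⇒ q_B = 24.25 − 0.25q_C.
At q_C = 8: q_B = 24.25 − 0.25·8 = 22.25.

22.25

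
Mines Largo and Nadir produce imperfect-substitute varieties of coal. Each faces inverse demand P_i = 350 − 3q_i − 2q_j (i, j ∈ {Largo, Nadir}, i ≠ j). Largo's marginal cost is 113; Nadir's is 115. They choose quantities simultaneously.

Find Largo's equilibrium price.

202.25

Mine Largo's profit: π = q_{Largo}(350 − 3q_{Largo} − 2q_{Nadir}) − 113q_{Largo}.
∂π/∂q_{Largo} = 237 − 6q_{Largo} − 2q_{Nadir} = 0 ⇒ q_{Largo} = 39.5 − (1/3)q_{Nadir}.
Similarly q_{Nadir} = 235/6 − (1/3)q_{Largo}.
Substituting the second reaction function into the first: q_{Largo} = 39.5 − (1/3)(235/6 − (1/3)q_{Largo}), which gives (8/9)q_{Largo} = 238/9 ⇒ q_{Largo} = 29.75.
Then q_{Nadir} = 235/6 − (1/3)·29.75 = 29.25.
P_{Largo} = 350 − 3·29.75 − 2·29.25 = 202.25.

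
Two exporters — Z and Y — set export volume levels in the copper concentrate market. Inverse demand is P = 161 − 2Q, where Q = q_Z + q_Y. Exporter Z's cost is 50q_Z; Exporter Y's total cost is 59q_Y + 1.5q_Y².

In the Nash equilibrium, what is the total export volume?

Exporter Z's profit: π = q_Z(161 − 2(q_Z + q_Y)) − 50q_Z.
∂π/∂q_Z = 111 − 4q_Z − 2q_Y = 0, so q_Z = 27.75 − 0.5q_Y.
For Y: ∂π/∂q_Y = 102 − 7q_Y − 2q_Z = 0 ⇒ q_Y = 102/7 − (2/7)q_Z.
Solving the two reaction functions simultaneously: (1 − (−0.5)(−2/7))q_Z = 27.75 − 0.5·(102/7), so (6/7)q_Z = 573/28 and q_Z = 23.875.
Then q_Y = 102/7 − (2/7)·23.875 = 7.75.
Total export volume: 23.875 + 7.75 = 31.625.

31.625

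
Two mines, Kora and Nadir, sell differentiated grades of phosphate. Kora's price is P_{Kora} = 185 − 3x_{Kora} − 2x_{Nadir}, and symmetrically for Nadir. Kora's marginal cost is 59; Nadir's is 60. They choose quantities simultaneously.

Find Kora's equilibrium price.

106.4375

Mine Kora's profit: π = x_{Kora}(185 − 3x_{Kora} − 2x_{Nadir}) − 59x_{Kora}.
∂π/∂x_{Kora} = 126 − 6x_{Kora} − 2x_{Nadir} = 0 ⇒ x_{Kora} = 21 − (1/3)x_{Nadir}.
Similarly x_{Nadir} = 125/6 − (1/3)x_{Kora}.
Plugging x_{Nadir} into Kora's best response: x_{Kora} = 21 − (1/3)(125/6 − (1/3)x_{Kora}) ⇒ (8/9)x_{Kora} = 253/18, so x_{Kora} = 15.8125.
Then x_{Nadir} = 125/6 − (1/3)·15.8125 = 15.5625.
P_{Kora} = 185 − 3·15.8125 − 2·15.5625 = 106.4375.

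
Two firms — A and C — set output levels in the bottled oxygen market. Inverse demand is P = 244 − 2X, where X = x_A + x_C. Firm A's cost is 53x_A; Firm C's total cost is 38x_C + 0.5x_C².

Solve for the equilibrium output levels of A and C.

33.9375, 27.625

Firm A's profit: π = x_A(244 − 2(x_A + x_C)) − 53x_A.
∂π/∂x_A = 191 − 4x_A − 2x_C = 0, so x_A = 47.75 − 0.5x_C.
For C: ∂π/∂x_C = 206 − 5x_C − 2x_A = 0 ⇒ x_C = 41.2 − 0.4x_A.
Plugging x_C into A's best response: x_A = 47.75 − 0.5(41.2 − 0.4x_A) ⇒ 0.8x_A = 27.15, so x_A = 33.9375.
Then x_C = 41.2 − 0.4·33.9375 = 27.625.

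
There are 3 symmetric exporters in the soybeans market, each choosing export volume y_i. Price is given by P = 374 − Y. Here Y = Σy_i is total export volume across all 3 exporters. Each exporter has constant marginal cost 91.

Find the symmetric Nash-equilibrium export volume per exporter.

A representative exporter's profit is π_i = y_i(374 − Y) − 91y_i, with Y = y_i + Σ_{j≠i} y_j.
First-order condition: 283 − 2y_i − Σ_{j≠i} y_j = 0.
Imposing symmetry (y_j = y for all j) turns Σ_{j≠i} y_j into 2y, so 283 = 4y and y = 70.75.

70.75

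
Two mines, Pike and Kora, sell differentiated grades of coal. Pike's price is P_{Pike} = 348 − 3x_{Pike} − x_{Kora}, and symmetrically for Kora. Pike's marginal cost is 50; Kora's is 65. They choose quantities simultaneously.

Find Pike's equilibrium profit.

5547

Mine Pike's profit: π = x_{Pike}(348 − 3x_{Pike} − x_{Kora}) − 50x_{Pike}.
∂π/∂x_{Pike} = 298 − 6x_{Pike} − x_{Kora} = 0 ⇒ x_{Pike} = 149/3 − (1/6)x_{Kora}.
Similarly x_{Kora} = 283/6 − (1/6)x_{Pike}.
Plugging x_{Kora} into Pike's best response: x_{Pike} = 149/3 − (1/6)(283/6 − (1/6)x_{Pike}) ⇒ (35/36)x_{Pike} = 1505/36, so x_{Pike} = 43.
Then x_{Kora} = 283/6 − (1/6)·43 = 40.
P_{Pike} = 348 − 3·43 − 40 = 179.
Profit = (179 − 50)·43 = 5547.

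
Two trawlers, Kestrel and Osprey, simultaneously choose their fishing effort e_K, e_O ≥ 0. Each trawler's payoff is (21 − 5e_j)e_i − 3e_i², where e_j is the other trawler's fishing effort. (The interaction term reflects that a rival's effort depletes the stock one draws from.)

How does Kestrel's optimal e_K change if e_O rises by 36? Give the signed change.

-30

Kestrel's payoff is (21 − 5e_O)e_K − 3e_K².
∂π/∂e_K = 21 − 5e_O − 6e_K = 0, so e_K = 3.5 − (5/6)e_O.
The reaction-function slope is −5/6, so a 36-unit rise in e_O moves e_K by −5/6 × 36 = −30. Kestrel's best response falls — the actions are strategic substitutes.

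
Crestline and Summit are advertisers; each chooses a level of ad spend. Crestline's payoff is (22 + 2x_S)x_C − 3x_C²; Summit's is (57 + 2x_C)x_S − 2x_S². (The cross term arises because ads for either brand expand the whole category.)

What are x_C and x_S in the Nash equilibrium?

10.1, 19.3

Expanding Crestline's payoff: 22x_C + 2x_Sx_C − 3x_C².
∂π/∂x_C = 22 + 2x_S − 6x_C = 0, so x_C = 11/3 + (1/3)x_S.
Likewise for Summit: x_S = 14.25 + 0.5x_C.
Plugging x_S into Crestline's best response: x_C = 11/3 + (1/3)(14.25 + 0.5x_C) ⇒ (5/6)x_C = 101/12, so x_C = 10.1.
Then x_S = 14.25 + 0.5·10.1 = 19.3.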